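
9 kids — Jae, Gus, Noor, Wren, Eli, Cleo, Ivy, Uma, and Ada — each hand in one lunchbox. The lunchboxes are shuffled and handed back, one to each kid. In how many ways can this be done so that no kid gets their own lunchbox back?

Count assignments avoiding every fixed point. For any j of the 9 kids fixed to their own lunchbox, the other 9−j can be arranged in (9−j)! ways.
By inclusion–exclusion this is Σ_{j=0}^{9} (−1)^j C(9,j)·(9−j)!.
Computing: 362880 − 362880 + 181440 − 60480 + 15120 − 3024 + 504 − 72 + 9 − 1 = 133496.

133496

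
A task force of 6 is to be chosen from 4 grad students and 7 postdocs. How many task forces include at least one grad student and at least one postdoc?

With no constraint there are C(11,6) = 462 possible selections.
Selections missing a whole group: no grad students → C(7,6) = 7; no postdocs → C(4,6) = 0.
Both groups omitted at once is impossible, so 462 − 7 = 455.

455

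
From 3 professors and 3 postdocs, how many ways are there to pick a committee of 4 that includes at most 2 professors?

Split by how many professors are chosen (0 through 2).
Sum: C(3,0)·C(3,4) + C(3,1)·C(3,3) + C(3,2)·C(3,2) = 0 + 3 + 9 = 12.

12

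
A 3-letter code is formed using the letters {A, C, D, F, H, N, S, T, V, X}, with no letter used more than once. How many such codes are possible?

720

Choose and order 3 of the 10 symbols: the first letter has 10 options, the next 9, then 8.
10 × 9 × 8 = 720.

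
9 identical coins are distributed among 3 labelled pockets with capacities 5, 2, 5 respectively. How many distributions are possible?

9

By stars and bars, unrestricted non-negative solutions to x_1+…+x_3 = 9 number C(9+2,2) = 55.
Subtract solutions that violate a single cap (substitute x_i' = x_i − (cap_i+1)): x_1 ≥ 6 gives C(5,2) = 10; x_2 ≥ 3 gives C(8,2) = 28; x_3 ≥ 6 gives C(5,2) = 10. Together 48.
Add back pairs where two caps are both exceeded: 1 + 0 + 1 = 2.
By inclusion–exclusion the count is 55 − 48 + 2 = 9.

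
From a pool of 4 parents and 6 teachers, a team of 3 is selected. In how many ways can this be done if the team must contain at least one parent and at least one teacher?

96

With no constraint there are C(10,3) = 120 possible selections.
Subtract selections that omit an entire group: no parents → C(6,3) = 20; no teachers → C(4,3) = 4.
Both groups omitted at once is impossible, so 120 − 24 = 96.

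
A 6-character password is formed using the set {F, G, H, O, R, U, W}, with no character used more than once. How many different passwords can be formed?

This is a permutation of 6 out of 7: P(7,6) = 7!/1!.
That product is 7 × 6 × 5 × 4 × 3 × 2 = 5040.

5040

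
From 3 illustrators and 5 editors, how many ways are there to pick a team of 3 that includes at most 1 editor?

Split by how many editors are chosen (0 through 1).
Sum: C(5,0)·C(3,3) + C(5,1)·C(3,2) = 1 + 15 = 16.

16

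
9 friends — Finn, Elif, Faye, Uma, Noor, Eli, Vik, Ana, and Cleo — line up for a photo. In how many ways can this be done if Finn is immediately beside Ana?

80640

Place the 7 others and the Finn-Ana pair as 8 objects in a line; the pair has 2 internal arrangements.
That gives 2 × 8! = 2 × 40320 = 80640.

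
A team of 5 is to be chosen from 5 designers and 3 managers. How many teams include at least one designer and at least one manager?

With no constraint there are C(8,5) = 56 possible selections.
Subtract selections that omit an entire group: no designers → C(3,5) = 0; no managers → C(5,5) = 1.
Both groups omitted at once is impossible, so 56 − 1 = 55.

55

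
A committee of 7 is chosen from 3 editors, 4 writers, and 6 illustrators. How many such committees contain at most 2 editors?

Split by how many editors are chosen (0 through 2).
Sum: C(3,0)·C(10,7) + C(3,1)·C(10,6) + C(3,2)·C(10,5) = 120 + 630 + 756 = 1506.

1506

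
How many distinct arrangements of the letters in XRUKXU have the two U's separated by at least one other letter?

120

There are 6!/(2!·2!) = 180 arrangements of XRUKXU in total.
If the two U's are adjacent, glue them into one block, leaving 5 items to arrange: (5)!/(2!) = 60 ways.
Hence 180 − 60 = 120.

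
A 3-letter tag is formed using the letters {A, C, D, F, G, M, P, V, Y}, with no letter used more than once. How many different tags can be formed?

504

With no repetition, fill the 3 letters in order: 9 choices, then 8, down to 7.
9 × 8 × 7 = 504.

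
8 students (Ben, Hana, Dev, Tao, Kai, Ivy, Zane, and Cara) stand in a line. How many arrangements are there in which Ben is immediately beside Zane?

Glue Ben and Zane into one block (2 internal orders), leaving 7 units to arrange in a row.
That gives 2 × 7! = 2 × 5040 = 10080.

10080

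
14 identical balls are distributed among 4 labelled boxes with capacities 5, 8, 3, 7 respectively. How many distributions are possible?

Ignoring the caps, the number of non-negative solutions to x_1+…+x_4 = 14 is C(17,3) = 680.
Subtract solutions that violate a single cap (substitute x_i' = x_i − (cap_i+1)): x_1 ≥ 6 gives C(11,3) = 165; x_2 ≥ 9 gives C(8,3) = 56; x_3 ≥ 4 gives C(13,3) = 286; x_4 ≥ 8 gives C(9,3) = 84. Together 591.
Add back pairs where two caps are both exceeded: 0 + 35 + 1 + 4 + 0 + 10 = 50.
By inclusion–exclusion the count is 680 − 591 + 50 = 139.

139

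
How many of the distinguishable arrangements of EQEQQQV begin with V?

Fix V in the first position and arrange the remaining 6 letters.
Those 6 letters have E appearing twice and Q appearing 4 times, giving (6)!/(4!·2!) = 15.

15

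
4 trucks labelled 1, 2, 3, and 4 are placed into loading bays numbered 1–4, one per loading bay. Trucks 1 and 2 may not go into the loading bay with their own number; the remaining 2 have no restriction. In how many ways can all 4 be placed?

Let Aᵢ (for i ∈ {1, 2}) be the placements that put truck i in its forbidden loading bay. Any j of these fix j positions, leaving (4−j)! ways to fill the rest, and there are C(2,j) ways to pick which j.
By inclusion–exclusion, the number of valid placements is Σ_{j=0}^{2} (−1)^j C(2,j)·(4−j)!.
Computing: 24 − 12 + 2 = 14.

14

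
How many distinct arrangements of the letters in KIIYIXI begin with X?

Fix X in the first position and arrange the remaining 6 letters.
Those 6 letters have I appearing 4 times, giving (6)!/(4!) = 30.

30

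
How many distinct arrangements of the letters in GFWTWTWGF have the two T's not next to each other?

Total arrangements of GFWTWTWGF: 9!/(3!·2!·2!·2!) = 7560.
Arrangements with the T's together: treat TT as one letter, giving (8)!/(3!·2!·2!) = 1680.
Hence 7560 − 1680 = 5880.

5880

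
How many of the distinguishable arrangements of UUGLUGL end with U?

90

Fix U in the last position and arrange the remaining 6 letters.
Those 6 letters have G appearing twice, L appearing twice, and U appearing twice, giving (6)!/(2!·2!·2!) = 90.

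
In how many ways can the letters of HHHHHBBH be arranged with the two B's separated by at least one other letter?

There are 8!/(6!·2!) = 28 arrangements of HHHHHBBH in total.
If the two B's are adjacent, glue them into one block, leaving 7 items to arrange: (7)!/(6!) = 7 ways.
Hence 28 − 7 = 21.

21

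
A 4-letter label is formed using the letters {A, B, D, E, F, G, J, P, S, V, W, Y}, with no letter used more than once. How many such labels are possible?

11880

Choose and order 4 of the 12 symbols: the first letter has 12 options, the next 11, then 10, 9.
12 × 11 × 10 × 9 = 11880.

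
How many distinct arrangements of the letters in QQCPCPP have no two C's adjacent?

There are 7!/(3!·2!·2!) = 210 arrangements of QQCPCPP in total.
If the two C's are adjacent, glue them into one block, leaving 6 items to arrange: (6)!/(3!·2!) = 60 ways.
Subtracting, 210 − 60 = 150 arrangements keep the C's apart.

150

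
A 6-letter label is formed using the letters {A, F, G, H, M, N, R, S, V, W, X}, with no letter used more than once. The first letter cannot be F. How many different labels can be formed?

The first letter has 11−1 = 10 choices (anything except F).
The remaining 5 letters are filled from the other 10 symbols without repetition: 10 × 9 × 8 × 7 × 6 = 30240.
Total: 10 × 30240 = 302400.

302400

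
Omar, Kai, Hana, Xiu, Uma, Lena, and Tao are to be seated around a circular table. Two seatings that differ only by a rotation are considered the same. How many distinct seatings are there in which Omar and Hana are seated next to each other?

240

Glue Omar and Hana into a block (2 internal orders). Seating 6 units around a circle gives (5)! arrangements.
So 2 × (5)! = 2 × 120 = 240.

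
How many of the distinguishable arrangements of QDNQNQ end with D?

10

Fix D in the last position and arrange the remaining 5 letters.
Those 5 letters have N appearing twice and Q appearing 3 times, giving (5)!/(3!·2!) = 10.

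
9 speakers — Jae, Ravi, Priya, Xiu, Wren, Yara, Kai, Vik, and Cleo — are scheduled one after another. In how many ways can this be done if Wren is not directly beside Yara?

282240

There are 9! = 362880 arrangements in all. If Wren and Yara are adjacent, merging them into one block gives 2·(8)! = 80640 arrangements.
Complementary counting: 362880 − 80640 = 282240.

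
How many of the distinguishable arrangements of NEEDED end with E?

30

Fix E in the last position and arrange the remaining 5 letters.
Those 5 letters have D appearing twice and E appearing twice, giving (5)!/(2!·2!) = 30.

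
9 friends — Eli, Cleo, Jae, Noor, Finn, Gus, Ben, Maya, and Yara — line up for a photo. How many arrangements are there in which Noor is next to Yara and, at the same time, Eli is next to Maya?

20160

Treat {Noor,Yara} as one block (2 orders) and {Eli,Maya} as another (2 orders).
That leaves 7 units to arrange: 2 × 2 × 7! = 4 × 5040 = 20160.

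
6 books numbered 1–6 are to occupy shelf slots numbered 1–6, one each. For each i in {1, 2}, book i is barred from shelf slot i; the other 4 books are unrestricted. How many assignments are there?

504

Let Aᵢ (for i ∈ {1, 2}) be the placements that put book i in its forbidden shelf slot. Any j of these fix j positions, leaving (6−j)! ways to fill the rest, and there are C(2,j) ways to pick which j.
By inclusion–exclusion, the number of valid placements is Σ_{j=0}^{2} (−1)^j C(2,j)·(6−j)!.
Computing: 720 − 240 + 24 = 504.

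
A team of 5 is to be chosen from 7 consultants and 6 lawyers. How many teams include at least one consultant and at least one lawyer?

Total 5-person selections from all 13: C(13,5) = 1287.
Subtract selections that omit an entire group: no consultants → C(6,5) = 6; no lawyers → C(7,5) = 21.
Both groups omitted at once is impossible, so 1287 − 27 = 1260.

1260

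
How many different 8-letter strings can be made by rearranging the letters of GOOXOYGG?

1120

The 8 letters of GOOXOYGG have repeats: G appearing 3 times and O appearing 3 times.
Dividing 8! = 40320 by 3!·3! = 36 for the repeated letters gives 1120.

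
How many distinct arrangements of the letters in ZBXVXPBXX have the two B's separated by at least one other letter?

5880

Total arrangements of ZBXVXPBXX: 9!/(4!·2!) = 7560.
Arrangements with the B's together: treat BB as one letter, giving (8)!/(4!) = 1680.
Subtracting, 7560 − 1680 = 5880 arrangements keep the B's apart.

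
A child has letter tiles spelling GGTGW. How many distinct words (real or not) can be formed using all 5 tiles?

20

Letter multiplicities in GGTGW: G×3, T×1, W×1.
So there are 5! / (3!) = 20 distinguishable arrangements.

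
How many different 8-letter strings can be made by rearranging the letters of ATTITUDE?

ATTITUDE has 8 letters with T appearing 3 times.
The number of distinct arrangements is 8!/(3!) = 40320/6 = 6720.

6720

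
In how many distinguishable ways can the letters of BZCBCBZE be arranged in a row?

The 8 letters of BZCBCBZE have repeats: B appearing 3 times, C appearing twice, and Z appearing twice.
Dividing 8! = 40320 by 3!·2!·2! = 24 for the repeated letters gives 1680.

1680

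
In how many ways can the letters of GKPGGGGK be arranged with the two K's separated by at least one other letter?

126

Total arrangements of GKPGGGGK: 8!/(5!·2!) = 168.
Arrangements with the K's together: treat KK as one letter, giving (7)!/(5!) = 42.
Subtracting, 168 − 42 = 126 arrangements keep the K's apart.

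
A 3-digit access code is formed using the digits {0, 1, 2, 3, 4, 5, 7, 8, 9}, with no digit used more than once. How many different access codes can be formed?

504

This is a permutation of 3 out of 9: P(9,3) = 9!/6!.
That product is 9 × 8 × 7 = 504.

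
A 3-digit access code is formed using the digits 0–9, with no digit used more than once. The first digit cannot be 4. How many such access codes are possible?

The first digit has 10−1 = 9 choices (anything except 4).
The remaining 2 digits are filled from the other 9 symbols without repetition: 9 × 8 = 72.
Total: 9 × 72 = 648.

648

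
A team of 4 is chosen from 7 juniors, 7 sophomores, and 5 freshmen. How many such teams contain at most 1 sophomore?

Split by how many sophomores are chosen (0 through 1).
Sum: C(7,0)·C(12,4) + C(7,1)·C(12,3) = 495 + 1540 = 2035.

2035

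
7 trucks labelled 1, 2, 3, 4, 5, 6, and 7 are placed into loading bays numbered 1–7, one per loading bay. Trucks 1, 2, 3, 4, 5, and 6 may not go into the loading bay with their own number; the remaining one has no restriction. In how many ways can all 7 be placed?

Let Aᵢ (for 1 ≤ i ≤ 6) be the placements that put truck i in its forbidden loading bay. Any j of these fix j positions, leaving (7−j)! ways to fill the rest, and there are C(6,j) ways to pick which j.
By inclusion–exclusion, the number of valid placements is Σ_{j=0}^{6} (−1)^j C(6,j)·(7−j)!.
Computing: 5040 − 4320 + 1800 − 480 + 90 − 12 + 1 = 2119.

2119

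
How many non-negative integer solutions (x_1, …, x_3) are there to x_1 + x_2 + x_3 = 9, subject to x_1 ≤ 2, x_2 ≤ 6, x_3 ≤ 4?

By stars and bars, unrestricted non-negative solutions to x_1+…+x_3 = 9 number C(9+2,2) = 55.
Subtract solutions that violate a single cap (substitute x_i' = x_i − (cap_i+1)): x_1 ≥ 3 gives C(8,2) = 28; x_2 ≥ 7 gives C(4,2) = 6; x_3 ≥ 5 gives C(6,2) = 15. Together 49.
Add back pairs where two caps are both exceeded: 0 + 3 + 0 = 3.
By inclusion–exclusion the count is 55 − 49 + 3 = 9.

9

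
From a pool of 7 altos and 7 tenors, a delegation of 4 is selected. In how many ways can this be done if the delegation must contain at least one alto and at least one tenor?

931

With no constraint there are C(14,4) = 1001 possible selections.
Selections missing a whole group: no altos → C(7,4) = 35; no tenors → C(7,4) = 35.
Both groups omitted at once is impossible, so 1001 − 70 = 931.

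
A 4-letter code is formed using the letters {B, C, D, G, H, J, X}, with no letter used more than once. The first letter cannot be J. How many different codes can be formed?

The first letter has 7−1 = 6 choices (anything except J).
The remaining 3 letters are filled from the other 6 symbols without repetition: 6 × 5 × 4 = 120.
Total: 6 × 120 = 720.

720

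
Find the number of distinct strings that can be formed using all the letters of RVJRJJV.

210

Letter multiplicities in RVJRJJV: J×3, R×2, V×2.
Dividing 7! = 5040 by 3!·2!·2! = 24 for the repeated letters gives 210.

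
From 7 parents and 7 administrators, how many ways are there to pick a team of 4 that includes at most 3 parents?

966

Split by how many parents are chosen (0 through 3).
Sum: C(7,0)·C(7,4) + C(7,1)·C(7,3) + C(7,2)·C(7,2) + C(7,3)·C(7,1) = 35 + 245 + 441 + 245 = 966.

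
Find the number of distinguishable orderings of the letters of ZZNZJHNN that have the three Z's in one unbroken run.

Treat the 3 copies of Z as a single block. The multiset to arrange is then {ZZZ, H, J, N, N, N}, 6 items in all.
That gives (6)!/(3!) = 120 arrangements.

120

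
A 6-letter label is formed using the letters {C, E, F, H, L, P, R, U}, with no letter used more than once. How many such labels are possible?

With no repetition, fill the 6 letters in order: 8 choices, then 7, down to 3.
That product is 8 × 7 × 6 × 5 × 4 × 3 = 20160.

20160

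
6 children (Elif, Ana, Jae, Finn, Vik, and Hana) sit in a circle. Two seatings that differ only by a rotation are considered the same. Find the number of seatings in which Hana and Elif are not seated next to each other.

Without the restriction there are (5)! = 120 seatings.
Those with Hana next to Elif: fuse the pair into one unit and seat 5 units around a circle — 2·(4)! = 48.
Subtracting, 120 − 48 = 72.

72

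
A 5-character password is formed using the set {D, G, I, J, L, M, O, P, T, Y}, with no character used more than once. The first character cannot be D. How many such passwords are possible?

The first character has 10−1 = 9 choices (anything except D).
The remaining 4 characters are filled from the other 9 symbols without repetition: 9 × 8 × 7 × 6 = 3024.
Total: 9 × 3024 = 27216.

27216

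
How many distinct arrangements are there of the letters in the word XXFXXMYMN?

7560

Letter multiplicities in XXFXXMYMN: F×1, M×2, N×1, X×4, Y×1.
So there are 9! / (4!·2!) = 7560 distinguishable arrangements.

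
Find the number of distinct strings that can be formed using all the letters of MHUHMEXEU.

The 9 letters of MHUHMEXEU have repeats: E appearing twice, H appearing twice, M appearing twice, and U appearing twice.
The number of distinct arrangements is 9!/(2!·2!·2!·2!) = 362880/16 = 22680.

22680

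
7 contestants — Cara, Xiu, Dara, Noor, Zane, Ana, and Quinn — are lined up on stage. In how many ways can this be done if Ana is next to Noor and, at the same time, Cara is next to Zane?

Treat {Ana,Noor} as one block (2 orders) and {Cara,Zane} as another (2 orders).
That leaves 5 units to arrange: 2 × 2 × 5! = 4 × 120 = 480.

480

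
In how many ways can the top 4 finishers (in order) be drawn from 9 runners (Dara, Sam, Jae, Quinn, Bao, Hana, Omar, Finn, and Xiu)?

3024

This is an ordered selection of 4 from 9: P(9,4).
That gives 9 × 8 × 7 × 6 = 3024.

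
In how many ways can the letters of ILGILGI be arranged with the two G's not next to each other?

150

There are 7!/(3!·2!·2!) = 210 arrangements of ILGILGI in total.
If the two G's are adjacent, glue them into one block, leaving 6 items to arrange: (6)!/(3!·2!) = 60 ways.
Subtracting, 210 − 60 = 150 arrangements keep the G's apart.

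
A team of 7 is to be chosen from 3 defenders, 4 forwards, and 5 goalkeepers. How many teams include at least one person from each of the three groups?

Total 7-person selections from all 12: C(12,7) = 792.
Subtract selections that omit an entire group: no defenders → C(9,7) = 36; no forwards → C(8,7) = 8; no goalkeepers → C(7,7) = 1.
Add back selections omitting two groups (i.e. drawn from a single group): C(3,7) + C(4,7) + C(5,7) = 0.
By inclusion–exclusion: 792 − 45 + 0 = 747.

747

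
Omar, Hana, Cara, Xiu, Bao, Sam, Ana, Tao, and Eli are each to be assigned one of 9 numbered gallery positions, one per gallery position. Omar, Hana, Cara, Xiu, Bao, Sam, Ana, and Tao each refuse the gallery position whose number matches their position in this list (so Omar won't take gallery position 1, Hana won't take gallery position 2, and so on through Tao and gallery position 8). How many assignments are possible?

148329

Let Aᵢ (for 1 ≤ i ≤ 8) be the placements that put person i in their forbidden gallery position. Any j of these fix j positions, leaving (9−j)! ways to fill the rest, and there are C(8,j) ways to pick which j.
By inclusion–exclusion, the number of valid placements is Σ_{j=0}^{8} (−1)^j C(8,j)·(9−j)!.
Computing: 362880 − 322560 + 141120 − 40320 + 8400 − 1344 + 168 − 16 + 1 = 148329.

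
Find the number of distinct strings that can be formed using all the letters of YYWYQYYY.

YYWYQYYY has 8 letters with Y appearing 6 times.
So there are 8! / (6!) = 56 distinguishable arrangements.

56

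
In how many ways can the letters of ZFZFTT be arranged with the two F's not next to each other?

Total arrangements of ZFZFTT: 6!/(2!·2!·2!) = 90.
Arrangements with the F's together: treat FF as one letter, giving (5)!/(2!·2!) = 30.
Hence 90 − 30 = 60.

60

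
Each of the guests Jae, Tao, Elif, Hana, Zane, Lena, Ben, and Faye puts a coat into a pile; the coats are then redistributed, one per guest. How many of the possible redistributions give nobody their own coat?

14833

This is the derangement count D_8: permutations of 8 items with no fixed point.
By inclusion–exclusion this is Σ_{j=0}^{8} (−1)^j C(8,j)·(8−j)!.
Computing: 40320 − 40320 + 20160 − 6720 + 1680 − 336 + 56 − 8 + 1 = 14833.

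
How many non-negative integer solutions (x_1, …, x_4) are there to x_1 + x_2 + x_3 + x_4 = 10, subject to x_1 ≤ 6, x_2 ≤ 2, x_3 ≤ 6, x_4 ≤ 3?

Without the upper bounds there are C(13,3) = 286 ways to split 10 among 4 variables.
Subtract solutions that violate a single cap (substitute x_i' = x_i − (cap_i+1)): x_1 ≥ 7 gives C(6,3) = 20; x_2 ≥ 3 gives C(10,3) = 120; x_3 ≥ 7 gives C(6,3) = 20; x_4 ≥ 4 gives C(9,3) = 84. Together 244.
Add back pairs where two caps are both exceeded: 1 + 0 + 0 + 1 + 20 + 0 = 22.
By inclusion–exclusion the count is 286 − 244 + 22 = 64.

64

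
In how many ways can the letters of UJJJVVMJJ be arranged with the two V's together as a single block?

336

Treat the 2 copies of V as a single block. The multiset to arrange is then {VV, J, J, J, J, J, M, U}, 8 items in all.
That gives (8)!/(5!) = 336 arrangements.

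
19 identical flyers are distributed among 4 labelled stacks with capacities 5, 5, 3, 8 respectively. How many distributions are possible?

Without the upper bounds there are C(22,3) = 1540 ways to split 19 among 4 stacks.
Subtract solutions that violate a single cap (substitute x_i' = x_i − (cap_i+1)): x_1 ≥ 6 gives C(16,3) = 560; x_2 ≥ 6 gives C(16,3) = 560; x_3 ≥ 4 gives C(18,3) = 816; x_4 ≥ 9 gives C(13,3) = 286. Together 2222.
Add back pairs where two caps are both exceeded: 120 + 220 + 35 + 220 + 35 + 84 = 714.
Subtract triples: 20 + 0 + 1 + 1 = 22.
By inclusion–exclusion the count is 1540 − 2222 + 714 − 22 = 10.

10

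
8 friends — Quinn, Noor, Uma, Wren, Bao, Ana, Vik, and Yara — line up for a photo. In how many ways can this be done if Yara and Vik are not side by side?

Of the 8! = 40320 arrangements, those with Yara and Vik adjacent number 2 × 7! = 10080 (treat the pair as a block with 2 internal orders).
Complementary counting: 40320 − 10080 = 30240.

30240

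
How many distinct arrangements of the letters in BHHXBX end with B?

With the last slot taken by B, it remains to arrange the other 5 letters (HHXBX).
Those 5 letters have H appearing twice and X appearing twice, giving (5)!/(2!·2!) = 30.

30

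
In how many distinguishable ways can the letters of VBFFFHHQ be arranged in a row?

VBFFFHHQ has 8 letters with F appearing 3 times and H appearing twice.
So there are 8! / (3!·2!) = 3360 distinguishable arrangements.

3360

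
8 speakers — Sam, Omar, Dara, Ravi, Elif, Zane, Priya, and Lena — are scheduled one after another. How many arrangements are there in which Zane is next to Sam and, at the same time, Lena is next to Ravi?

Treat {Zane,Sam} as one block (2 orders) and {Lena,Ravi} as another (2 orders).
That leaves 6 units to arrange: 2 × 2 × 6! = 4 × 720 = 2880.

2880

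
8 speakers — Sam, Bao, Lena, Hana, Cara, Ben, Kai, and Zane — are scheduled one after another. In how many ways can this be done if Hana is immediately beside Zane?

Place the 6 others and the Hana-Zane pair as 7 objects in a line; the pair has 2 internal arrangements.
So the count is 2·(7)! = 10080.

10080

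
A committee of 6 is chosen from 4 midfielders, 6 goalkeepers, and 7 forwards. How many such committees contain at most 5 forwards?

12369

Split by how many forwards are chosen (0 through 5).
Sum: C(7,0)·C(10,6) + C(7,1)·C(10,5) + C(7,2)·C(10,4) + C(7,3)·C(10,3) + C(7,4)·C(10,2) + C(7,5)·C(10,1) = 210 + 1764 + 4410 + 4200 + 1575 + 210 = 12369.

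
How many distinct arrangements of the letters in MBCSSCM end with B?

90

With the last slot taken by B, it remains to arrange the other 6 letters (MCSSCM).
Those 6 letters have C appearing twice, M appearing twice, and S appearing twice, giving (6)!/(2!·2!·2!) = 90.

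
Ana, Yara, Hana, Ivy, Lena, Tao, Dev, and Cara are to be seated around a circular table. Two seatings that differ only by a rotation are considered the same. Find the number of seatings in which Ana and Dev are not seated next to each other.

3600

Without the restriction there are (7)! = 5040 seatings.
Those with Ana next to Dev: fuse the pair into one unit and seat 7 units around a circle — 2·(6)! = 1440.
Subtracting, 5040 − 1440 = 3600.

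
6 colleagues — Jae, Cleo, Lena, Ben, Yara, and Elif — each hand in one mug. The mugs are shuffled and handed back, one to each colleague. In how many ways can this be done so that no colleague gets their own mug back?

Count assignments avoiding every fixed point. For any j of the 6 colleagues fixed to their own mug, the other 6−j can be arranged in (6−j)! ways.
By inclusion–exclusion this is Σ_{j=0}^{6} (−1)^j C(6,j)·(6−j)!.
Computing: 720 − 720 + 360 − 120 + 30 − 6 + 1 = 265.

265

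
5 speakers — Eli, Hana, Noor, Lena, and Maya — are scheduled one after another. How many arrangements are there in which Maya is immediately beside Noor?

Treat {Maya, Noor} as a single unit. There are 4 units to order, and the pair itself can be ordered 2 ways.
That gives 2 × 4! = 2 × 24 = 48.

48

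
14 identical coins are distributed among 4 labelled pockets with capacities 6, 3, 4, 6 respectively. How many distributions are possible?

Without the upper bounds there are C(17,3) = 680 ways to split 14 among 4 pockets.
Subtract solutions that violate a single cap (substitute x_i' = x_i − (cap_i+1)): x_1 ≥ 7 gives C(10,3) = 120; x_2 ≥ 4 gives C(13,3) = 286; x_3 ≥ 5 gives C(12,3) = 220; x_4 ≥ 7 gives C(10,3) = 120. Together 746.
Add back pairs where two caps are both exceeded: 20 + 10 + 1 + 56 + 20 + 10 = 117.
By inclusion–exclusion the count is 680 − 746 + 117 = 51.

51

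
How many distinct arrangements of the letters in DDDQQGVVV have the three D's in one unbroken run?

Treat the 3 copies of D as a single block. The multiset to arrange is then {DDD, G, Q, Q, V, V, V}, 7 items in all.
That gives (7)!/(3!·2!) = 420 arrangements.

420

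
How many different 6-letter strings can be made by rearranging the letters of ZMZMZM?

ZMZMZM has 6 letters with M appearing 3 times and Z appearing 3 times.
Dividing 6! = 720 by 3!·3! = 36 for the repeated letters gives 20.

20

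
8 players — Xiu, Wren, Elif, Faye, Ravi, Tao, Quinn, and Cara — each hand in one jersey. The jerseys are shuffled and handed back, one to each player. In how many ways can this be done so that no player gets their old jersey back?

14833

This is the derangement count D_8: permutations of 8 items with no fixed point.
By inclusion–exclusion this is Σ_{j=0}^{8} (−1)^j C(8,j)·(8−j)!.
Computing: 40320 − 40320 + 20160 − 6720 + 1680 − 336 + 56 − 8 + 1 = 14833.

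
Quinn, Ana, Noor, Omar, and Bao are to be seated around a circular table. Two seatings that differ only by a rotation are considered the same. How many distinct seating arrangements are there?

24

Around a circle, 5 distinct people have 5!/5 = (4)! = 24 rotationally distinct seatings.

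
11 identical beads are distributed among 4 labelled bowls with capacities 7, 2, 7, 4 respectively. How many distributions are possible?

97

Without the upper bounds there are C(14,3) = 364 ways to split 11 among 4 bowls.
Subtract solutions that violate a single cap (substitute x_i' = x_i − (cap_i+1)): x_1 ≥ 8 gives C(6,3) = 20; x_2 ≥ 3 gives C(11,3) = 165; x_3 ≥ 8 gives C(6,3) = 20; x_4 ≥ 5 gives C(9,3) = 84. Together 289.
Add back pairs where two caps are both exceeded: 1 + 0 + 0 + 1 + 20 + 0 = 22.
By inclusion–exclusion the count is 364 − 289 + 22 = 97.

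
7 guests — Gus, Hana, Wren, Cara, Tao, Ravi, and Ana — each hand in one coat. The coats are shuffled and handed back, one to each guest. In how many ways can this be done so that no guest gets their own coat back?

1854

This is the derangement count D_7: permutations of 7 items with no fixed point.
By inclusion–exclusion this is Σ_{j=0}^{7} (−1)^j C(7,j)·(7−j)!.
Computing: 5040 − 5040 + 2520 − 840 + 210 − 42 + 7 − 1 = 1854.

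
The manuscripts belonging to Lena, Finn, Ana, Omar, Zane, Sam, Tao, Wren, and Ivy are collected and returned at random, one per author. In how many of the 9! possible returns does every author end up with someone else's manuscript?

Count assignments avoiding every fixed point. For any j of the 9 authors fixed to their own manuscript, the other 9−j can be arranged in (9−j)! ways.
By inclusion–exclusion this is Σ_{j=0}^{9} (−1)^j C(9,j)·(9−j)!.
Computing: 362880 − 362880 + 181440 − 60480 + 15120 − 3024 + 504 − 72 + 9 − 1 = 133496.

133496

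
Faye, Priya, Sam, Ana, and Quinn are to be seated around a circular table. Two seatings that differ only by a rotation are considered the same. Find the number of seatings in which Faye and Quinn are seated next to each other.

12

Glue Faye and Quinn into a block (2 internal orders). Seating 4 units around a circle gives (3)! arrangements.
So 2 × (3)! = 2 × 6 = 12.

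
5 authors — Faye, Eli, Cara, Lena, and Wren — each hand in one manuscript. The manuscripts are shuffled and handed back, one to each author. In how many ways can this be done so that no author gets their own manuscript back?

Let Aᵢ be the assignments in which author i gets their own manuscript. We want the size of the complement of A₁∪…∪A_5.
By inclusion–exclusion this is Σ_{j=0}^{5} (−1)^j C(5,j)·(5−j)!.
Computing: 120 − 120 + 60 − 20 + 5 − 1 = 44.

44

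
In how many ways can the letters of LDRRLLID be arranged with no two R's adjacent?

There are 8!/(3!·2!·2!) = 1680 arrangements of LDRRLLID in total.
Arrangements with the R's together: treat RR as one letter, giving (7)!/(3!·2!) = 420.
Subtracting, 1680 − 420 = 1260 arrangements keep the R's apart.

1260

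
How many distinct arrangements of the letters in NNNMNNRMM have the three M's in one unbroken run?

Treat the 3 copies of M as a single block. The multiset to arrange is then {MMM, N, N, N, N, N, R}, 7 items in all.
That gives (7)!/(5!) = 42 arrangements.

42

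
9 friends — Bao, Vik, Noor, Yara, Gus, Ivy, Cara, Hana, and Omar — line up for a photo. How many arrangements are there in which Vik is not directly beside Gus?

There are 9! = 362880 arrangements in all. If Vik and Gus are adjacent, merging them into one block gives 2·(8)! = 80640 arrangements.
Complementary counting: 362880 − 80640 = 282240.

282240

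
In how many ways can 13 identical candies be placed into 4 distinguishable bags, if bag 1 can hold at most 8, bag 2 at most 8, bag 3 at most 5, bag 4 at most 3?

172

By stars and bars, unrestricted non-negative solutions to x_1+…+x_4 = 13 number C(13+3,3) = 560.
Subtract solutions that violate a single cap (substitute x_i' = x_i − (cap_i+1)): x_1 ≥ 9 gives C(7,3) = 35; x_2 ≥ 9 gives C(7,3) = 35; x_3 ≥ 6 gives C(10,3) = 120; x_4 ≥ 4 gives C(12,3) = 220. Together 410.
Add back pairs where two caps are both exceeded: 0 + 0 + 1 + 0 + 1 + 20 = 22.
By inclusion–exclusion the count is 560 − 410 + 22 = 172.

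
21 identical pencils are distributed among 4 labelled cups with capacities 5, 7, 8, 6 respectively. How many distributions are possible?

56

Ignoring the caps, the number of non-negative solutions to x_1+…+x_4 = 21 is C(24,3) = 2024.
Subtract solutions that violate a single cap (substitute x_i' = x_i − (cap_i+1)): x_1 ≥ 6 gives C(18,3) = 816; x_2 ≥ 8 gives C(16,3) = 560; x_3 ≥ 9 gives C(15,3) = 455; x_4 ≥ 7 gives C(17,3) = 680. Together 2511.
Add back pairs where two caps are both exceeded: 120 + 84 + 165 + 35 + 84 + 56 = 544.
Subtract triples: 0 + 1 + 0 + 0 = 1.
By inclusion–exclusion the count is 2024 − 2511 + 544 − 1 = 56.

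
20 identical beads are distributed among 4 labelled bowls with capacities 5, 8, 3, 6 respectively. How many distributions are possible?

Ignoring the caps, the number of non-negative solutions to x_1+…+x_4 = 20 is C(23,3) = 1771.
Subtract solutions that violate a single cap (substitute x_i' = x_i − (cap_i+1)): x_1 ≥ 6 gives C(17,3) = 680; x_2 ≥ 9 gives C(14,3) = 364; x_3 ≥ 4 gives C(19,3) = 969; x_4 ≥ 7 gives C(16,3) = 560. Together 2573.
Add back pairs where two caps are both exceeded: 56 + 286 + 120 + 120 + 35 + 220 = 837.
Subtract triples: 4 + 0 + 20 + 1 = 25.
By inclusion–exclusion the count is 1771 − 2573 + 837 − 25 = 10.

10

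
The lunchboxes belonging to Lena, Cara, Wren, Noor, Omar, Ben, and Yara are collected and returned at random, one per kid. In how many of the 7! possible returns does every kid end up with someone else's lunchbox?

Let Aᵢ be the assignments in which kid i gets their own lunchbox. We want the size of the complement of A₁∪…∪A_7.
By inclusion–exclusion this is Σ_{j=0}^{7} (−1)^j C(7,j)·(7−j)!.
Computing: 5040 − 5040 + 2520 − 840 + 210 − 42 + 7 − 1 = 1854.

1854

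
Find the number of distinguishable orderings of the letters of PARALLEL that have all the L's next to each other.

Treat the 3 copies of L as a single block. The multiset to arrange is then {LLL, A, A, E, P, R}, 6 items in all.
That gives (6)!/(2!) = 360 arrangements.

360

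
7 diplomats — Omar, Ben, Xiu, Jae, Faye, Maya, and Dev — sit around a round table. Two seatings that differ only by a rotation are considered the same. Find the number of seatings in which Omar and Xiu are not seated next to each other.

All circular seatings of 7 people number (6)! = 720.
Seatings with Omar beside Xiu: treat them as a block with 2 internal orders, giving 2 × (5)! = 240.
Subtracting, 720 − 240 = 480.

480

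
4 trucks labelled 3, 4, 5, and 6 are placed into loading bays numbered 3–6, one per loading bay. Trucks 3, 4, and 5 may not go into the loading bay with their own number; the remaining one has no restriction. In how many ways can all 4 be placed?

11

Let Aᵢ (for i ∈ {3, 4, 5}) be the placements that put truck i in its forbidden loading bay. Any j of these fix j positions, leaving (4−j)! ways to fill the rest, and there are C(3,j) ways to pick which j.
By inclusion–exclusion, the number of valid placements is Σ_{j=0}^{3} (−1)^j C(3,j)·(4−j)!.
Computing: 24 − 18 + 6 − 1 = 11.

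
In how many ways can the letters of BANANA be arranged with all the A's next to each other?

Treat the 3 copies of A as a single block. The multiset to arrange is then {AAA, B, N, N}, 4 items in all.
That gives (4)!/(2!) = 12 arrangements.

12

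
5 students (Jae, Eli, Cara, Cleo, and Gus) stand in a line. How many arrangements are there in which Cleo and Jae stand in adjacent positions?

Place the 3 others and the Cleo-Jae pair as 4 objects in a line; the pair has 2 internal arrangements.
So the count is 2·(4)! = 48.

48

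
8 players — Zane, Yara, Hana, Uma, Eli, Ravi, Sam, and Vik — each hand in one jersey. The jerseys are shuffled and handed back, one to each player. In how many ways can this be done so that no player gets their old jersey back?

14833

Let Aᵢ be the assignments in which player i gets their old jersey. We want the size of the complement of A₁∪…∪A_8.
By inclusion–exclusion this is Σ_{j=0}^{8} (−1)^j C(8,j)·(8−j)!.
Computing: 40320 − 40320 + 20160 − 6720 + 1680 − 336 + 56 − 8 + 1 = 14833.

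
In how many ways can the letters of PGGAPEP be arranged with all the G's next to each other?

120

Treat the 2 copies of G as a single block. The multiset to arrange is then {GG, A, E, P, P, P}, 6 items in all.
That gives (6)!/(3!) = 120 arrangements.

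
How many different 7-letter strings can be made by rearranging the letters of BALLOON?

1260

BALLOON has 7 letters with L appearing twice and O appearing twice.
The number of distinct arrangements is 7!/(2!·2!) = 5040/4 = 1260.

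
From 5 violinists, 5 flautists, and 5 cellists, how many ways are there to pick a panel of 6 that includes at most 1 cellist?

Split by how many cellists are chosen (0 through 1).
Sum: C(5,0)·C(10,6) + C(5,1)·C(10,5) = 210 + 1260 = 1470.

1470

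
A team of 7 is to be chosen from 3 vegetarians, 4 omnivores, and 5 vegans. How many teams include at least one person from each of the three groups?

747

Total 7-person selections from all 12: C(12,7) = 792.
Subtract selections that omit an entire group: no vegetarians → C(9,7) = 36; no omnivores → C(8,7) = 8; no vegans → C(7,7) = 1.
Add back selections omitting two groups (i.e. drawn from a single group): C(3,7) + C(4,7) + C(5,7) = 0.
By inclusion–exclusion: 792 − 45 + 0 = 747.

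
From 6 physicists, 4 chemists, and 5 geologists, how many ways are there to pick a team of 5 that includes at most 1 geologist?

Split by how many geologists are chosen (0 through 1).
Sum: C(5,0)·C(10,5) + C(5,1)·C(10,4) = 252 + 1050 = 1302.

1302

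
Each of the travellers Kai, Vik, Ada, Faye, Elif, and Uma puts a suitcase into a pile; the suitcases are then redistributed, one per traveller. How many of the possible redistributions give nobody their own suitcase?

265

This is the derangement count D_6: permutations of 6 items with no fixed point.
By inclusion–exclusion this is Σ_{j=0}^{6} (−1)^j C(6,j)·(6−j)!.
Computing: 720 − 720 + 360 − 120 + 30 − 6 + 1 = 265.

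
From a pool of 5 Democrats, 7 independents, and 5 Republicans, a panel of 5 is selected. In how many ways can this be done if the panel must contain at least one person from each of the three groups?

4375

With no constraint there are C(17,5) = 6188 possible selections.
Selections missing a whole group: no Democrats → C(12,5) = 792; no independents → C(10,5) = 252; no Republicans → C(12,5) = 792.
Add back selections omitting two groups (i.e. drawn from a single group): C(5,5) + C(7,5) + C(5,5) = 23.
By inclusion–exclusion: 6188 − 1836 + 23 = 4375.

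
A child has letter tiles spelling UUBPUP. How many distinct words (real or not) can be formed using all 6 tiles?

Letter multiplicities in UUBPUP: B×1, P×2, U×3.
Dividing 6! = 720 by 3!·2! = 12 for the repeated letters gives 60.

60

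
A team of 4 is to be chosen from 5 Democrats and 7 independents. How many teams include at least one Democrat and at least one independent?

455

Total 4-person selections from all 12: C(12,4) = 495.
Subtract selections that omit an entire group: no Democrats → C(7,4) = 35; no independents → C(5,4) = 5.
Both groups omitted at once is impossible, so 495 − 40 = 455.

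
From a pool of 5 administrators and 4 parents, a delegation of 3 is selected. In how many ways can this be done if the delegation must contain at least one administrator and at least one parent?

Total 3-person selections from all 9: C(9,3) = 84.
Subtract selections that omit an entire group: no administrators → C(4,3) = 4; no parents → C(5,3) = 10.
Both groups omitted at once is impossible, so 84 − 14 = 70.

70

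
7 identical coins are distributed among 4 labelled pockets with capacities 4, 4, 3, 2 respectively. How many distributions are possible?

46

Without the upper bounds there are C(10,3) = 120 ways to split 7 among 4 pockets.
Subtract solutions that violate a single cap (substitute x_i' = x_i − (cap_i+1)): x_1 ≥ 5 gives C(5,3) = 10; x_2 ≥ 5 gives C(5,3) = 10; x_3 ≥ 4 gives C(6,3) = 20; x_4 ≥ 3 gives C(7,3) = 35. Together 75.
Add back pairs where two caps are both exceeded: 0 + 0 + 0 + 0 + 0 + 1 = 1.
By inclusion–exclusion the count is 120 − 75 + 1 = 46.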